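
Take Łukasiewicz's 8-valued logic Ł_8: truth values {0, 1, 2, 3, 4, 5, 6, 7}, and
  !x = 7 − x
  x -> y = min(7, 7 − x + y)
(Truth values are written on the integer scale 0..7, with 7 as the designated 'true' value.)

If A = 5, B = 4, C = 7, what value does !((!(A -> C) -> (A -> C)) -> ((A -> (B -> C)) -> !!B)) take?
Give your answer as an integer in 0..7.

A -> C = 5 -> 7 = 7
!(A -> C) = !7 = 0
A -> C = 5 -> 7 = 7
!(A -> C) -> (A -> C) = 0 -> 7 = 7
B -> C = 4 -> 7 = 7
A -> (B -> C) = 5 -> 7 = 7
!B = !4 = 3
!!B = !3 = 4
(A -> (B -> C)) -> !!B = 7 -> 4 = 4
(!(A -> C) -> (A -> C)) -> ((A -> (B -> C)) -> !!B) = 7 -> 4 = 4
!((!(A -> C) -> (A -> C)) -> ((A -> (B -> C)) -> !!B)) = !4 = 3

3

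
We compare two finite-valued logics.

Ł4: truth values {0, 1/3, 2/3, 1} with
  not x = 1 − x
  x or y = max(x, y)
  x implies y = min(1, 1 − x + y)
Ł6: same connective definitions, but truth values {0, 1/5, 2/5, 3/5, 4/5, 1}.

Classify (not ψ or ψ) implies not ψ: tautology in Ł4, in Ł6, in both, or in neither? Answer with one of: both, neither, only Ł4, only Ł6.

In Ł4: at ψ = 2/3 the value is 2/3 — not a tautology.
In Ł6: at ψ = 3/5 the value is 4/5 — not a tautology.

neither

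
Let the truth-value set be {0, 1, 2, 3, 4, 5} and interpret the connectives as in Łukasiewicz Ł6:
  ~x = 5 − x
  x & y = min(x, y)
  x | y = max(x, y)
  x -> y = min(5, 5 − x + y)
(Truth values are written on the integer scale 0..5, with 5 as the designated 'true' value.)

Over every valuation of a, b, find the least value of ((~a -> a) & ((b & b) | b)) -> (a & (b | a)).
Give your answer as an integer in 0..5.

3

Take a = 2, b = 4:
~a = ~2 = 3
~a -> a = 3 -> 2 = 4
b & b = 4 & 4 = 4
(b & b) | b = 4 | 4 = 4
(~a -> a) & ((b & b) | b) = 4 & 4 = 4
b | a = 4 | 2 = 4
a & (b | a) = 2 & 4 = 2
((~a -> a) & ((b & b) | b)) -> (a & (b | a)) = 4 -> 2 = 3
No assignment yields a value below 3, so this is the minimum.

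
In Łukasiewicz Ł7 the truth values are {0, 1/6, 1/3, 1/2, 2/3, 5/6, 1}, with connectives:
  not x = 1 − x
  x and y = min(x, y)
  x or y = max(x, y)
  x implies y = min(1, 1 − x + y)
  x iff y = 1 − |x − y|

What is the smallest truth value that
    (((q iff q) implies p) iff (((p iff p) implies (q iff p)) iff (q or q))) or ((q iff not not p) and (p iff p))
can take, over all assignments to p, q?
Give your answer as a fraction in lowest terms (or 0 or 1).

Take p = 0, q = 2/3:
q iff q = 2/3 iff 2/3 = 1
(q iff q) implies p = 1 implies 0 = 0
p iff p = 0 iff 0 = 1
q iff p = 2/3 iff 0 = 1/3
(p iff p) implies (q iff p) = 1 implies 1/3 = 1/3
q or q = 2/3 or 2/3 = 2/3
((p iff p) implies (q iff p)) iff (q or q) = 1/3 iff 2/3 = 2/3
((q iff q) implies p) iff (((p iff p) implies (q iff p)) iff (q or q)) = 0 iff 2/3 = 1/3
not p = not 0 = 1
not not p = not 1 = 0
q iff not not p = 2/3 iff 0 = 1/3
p iff p = 0 iff 0 = 1
(q iff not not p) and (p iff p) = 1/3 and 1 = 1/3
(((q iff q) implies p) iff (((p iff p) implies (q iff p)) iff (q or q))) or ((q iff not not p) and (p iff p)) = 1/3 or 1/3 = 1/3
No assignment yields a value below 1/3, so this is the minimum.

1/3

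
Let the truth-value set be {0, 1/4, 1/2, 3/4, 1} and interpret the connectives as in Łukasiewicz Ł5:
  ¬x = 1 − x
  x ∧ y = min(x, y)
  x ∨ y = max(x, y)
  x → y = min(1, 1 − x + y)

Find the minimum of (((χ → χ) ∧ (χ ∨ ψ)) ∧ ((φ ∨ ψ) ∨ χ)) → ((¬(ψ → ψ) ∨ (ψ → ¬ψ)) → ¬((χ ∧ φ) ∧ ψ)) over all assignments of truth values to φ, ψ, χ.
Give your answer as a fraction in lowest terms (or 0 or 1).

Take φ = 1/2, ψ = 1/2, χ = 1:
χ → χ = 1 → 1 = 1
χ ∨ ψ = 1 ∨ 1/2 = 1
(χ → χ) ∧ (χ ∨ ψ) = 1 ∧ 1 = 1
φ ∨ ψ = 1/2 ∨ 1/2 = 1/2
(φ ∨ ψ) ∨ χ = 1/2 ∨ 1 = 1
((χ → χ) ∧ (χ ∨ ψ)) ∧ ((φ ∨ ψ) ∨ χ) = 1 ∧ 1 = 1
ψ → ψ = 1/2 → 1/2 = 1
¬(ψ → ψ) = ¬1 = 0
¬ψ = ¬1/2 = 1/2
ψ → ¬ψ = 1/2 → 1/2 = 1
¬(ψ → ψ) ∨ (ψ → ¬ψ) = 0 ∨ 1 = 1
χ ∧ φ = 1 ∧ 1/2 = 1/2
(χ ∧ φ) ∧ ψ = 1/2 ∧ 1/2 = 1/2
¬((χ ∧ φ) ∧ ψ) = ¬1/2 = 1/2
(¬(ψ → ψ) ∨ (ψ → ¬ψ)) → ¬((χ ∧ φ) ∧ ψ) = 1 → 1/2 = 1/2
(((χ → χ) ∧ (χ ∨ ψ)) ∧ ((φ ∨ ψ) ∨ χ)) → ((¬(ψ → ψ) ∨ (ψ → ¬ψ)) → ¬((χ ∧ φ) ∧ ψ)) = 1 → 1/2 = 1/2
No assignment yields a value below 1/2, so this is the minimum.

1/2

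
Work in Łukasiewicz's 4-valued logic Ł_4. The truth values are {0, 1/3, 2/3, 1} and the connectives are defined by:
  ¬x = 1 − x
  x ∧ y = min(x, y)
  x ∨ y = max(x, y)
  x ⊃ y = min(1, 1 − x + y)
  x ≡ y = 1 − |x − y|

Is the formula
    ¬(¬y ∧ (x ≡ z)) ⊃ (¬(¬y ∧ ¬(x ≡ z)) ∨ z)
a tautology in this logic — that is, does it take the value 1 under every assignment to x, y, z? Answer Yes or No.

Counterexample: take x = 2/3, y = 0, z = 0.
¬y = ¬0 = 1
x ≡ z = 2/3 ≡ 0 = 1/3
¬y ∧ (x ≡ z) = 1 ∧ 1/3 = 1/3
¬(¬y ∧ (x ≡ z)) = ¬1/3 = 2/3
¬y = ¬0 = 1
x ≡ z = 2/3 ≡ 0 = 1/3
¬(x ≡ z) = ¬1/3 = 2/3
¬y ∧ ¬(x ≡ z) = 1 ∧ 2/3 = 2/3
¬(¬y ∧ ¬(x ≡ z)) = ¬2/3 = 1/3
¬(¬y ∧ ¬(x ≡ z)) ∨ z = 1/3 ∨ 0 = 1/3
¬(¬y ∧ (x ≡ z)) ⊃ (¬(¬y ∧ ¬(x ≡ z)) ∨ z) = 2/3 ⊃ 1/3 = 2/3
This gives 2/3 ≠ 1.

No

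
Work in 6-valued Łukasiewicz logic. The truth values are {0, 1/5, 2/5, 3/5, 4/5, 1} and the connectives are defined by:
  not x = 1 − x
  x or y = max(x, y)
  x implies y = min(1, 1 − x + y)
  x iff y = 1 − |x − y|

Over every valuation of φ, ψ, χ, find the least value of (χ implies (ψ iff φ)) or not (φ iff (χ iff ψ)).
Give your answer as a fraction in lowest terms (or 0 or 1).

Take φ = 0, ψ = 2/5, χ = 1:
ψ iff φ = 2/5 iff 0 = 3/5
χ implies (ψ iff φ) = 1 implies 3/5 = 3/5
χ iff ψ = 1 iff 2/5 = 2/5
φ iff (χ iff ψ) = 0 iff 2/5 = 3/5
not (φ iff (χ iff ψ)) = not 3/5 = 2/5
(χ implies (ψ iff φ)) or not (φ iff (χ iff ψ)) = 3/5 or 2/5 = 3/5
No assignment yields a value below 3/5, so this is the minimum.

3/5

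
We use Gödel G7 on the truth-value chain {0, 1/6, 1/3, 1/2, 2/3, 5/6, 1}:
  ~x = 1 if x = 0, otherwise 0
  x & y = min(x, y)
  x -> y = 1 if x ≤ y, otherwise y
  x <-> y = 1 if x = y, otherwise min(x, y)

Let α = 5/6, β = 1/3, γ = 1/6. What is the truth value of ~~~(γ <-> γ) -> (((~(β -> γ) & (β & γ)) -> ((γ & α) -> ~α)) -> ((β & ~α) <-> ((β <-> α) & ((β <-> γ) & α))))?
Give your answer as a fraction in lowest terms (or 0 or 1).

γ <-> γ = 1/6 <-> 1/6 = 1
~(γ <-> γ) = ~1 = 0
~~(γ <-> γ) = ~0 = 1
~~~(γ <-> γ) = ~1 = 0
β -> γ = 1/3 -> 1/6 = 1/6
~(β -> γ) = ~1/6 = 0
β & γ = 1/3 & 1/6 = 1/6
~(β -> γ) & (β & γ) = 0 & 1/6 = 0
γ & α = 1/6 & 5/6 = 1/6
~α = ~5/6 = 0
(γ & α) -> ~α = 1/6 -> 0 = 0
(~(β -> γ) & (β & γ)) -> ((γ & α) -> ~α) = 0 -> 0 = 1
~α = ~5/6 = 0
β & ~α = 1/3 & 0 = 0
β <-> α = 1/3 <-> 5/6 = 1/3
β <-> γ = 1/3 <-> 1/6 = 1/6
(β <-> γ) & α = 1/6 & 5/6 = 1/6
(β <-> α) & ((β <-> γ) & α) = 1/3 & 1/6 = 1/6
(β & ~α) <-> ((β <-> α) & ((β <-> γ) & α)) = 0 <-> 1/6 = 0
((~(β -> γ) & (β & γ)) -> ((γ & α) -> ~α)) -> ((β & ~α) <-> ((β <-> α) & ((β <-> γ) & α))) = 1 -> 0 = 0
~~~(γ <-> γ) -> (((~(β -> γ) & (β & γ)) -> ((γ & α) -> ~α)) -> ((β & ~α) <-> ((β <-> α) & ((β <-> γ) & α)))) = 0 -> 0 = 1

1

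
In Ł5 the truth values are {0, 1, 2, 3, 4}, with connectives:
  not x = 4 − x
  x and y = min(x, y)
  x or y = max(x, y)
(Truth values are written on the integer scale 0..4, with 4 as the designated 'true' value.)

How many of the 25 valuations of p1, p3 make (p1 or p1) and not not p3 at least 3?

value 4: 1 assignment (counts)
value 3: 3 assignments (counts)
value 2: 5 assignments
value 1: 7 assignments
value 0: 9 assignments
So 4 of the 25 assignments meet the threshold.

4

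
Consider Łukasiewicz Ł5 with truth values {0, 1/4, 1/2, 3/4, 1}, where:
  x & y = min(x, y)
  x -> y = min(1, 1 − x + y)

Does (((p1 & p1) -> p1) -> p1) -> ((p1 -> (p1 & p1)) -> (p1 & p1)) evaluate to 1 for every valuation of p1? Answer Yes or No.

p1 = 0 ↦ 1
p1 = 1/4 ↦ 1
p1 = 1/2 ↦ 1
p1 = 3/4 ↦ 1
p1 = 1 ↦ 1
Every assignment gives a value ≥ 1.

Yes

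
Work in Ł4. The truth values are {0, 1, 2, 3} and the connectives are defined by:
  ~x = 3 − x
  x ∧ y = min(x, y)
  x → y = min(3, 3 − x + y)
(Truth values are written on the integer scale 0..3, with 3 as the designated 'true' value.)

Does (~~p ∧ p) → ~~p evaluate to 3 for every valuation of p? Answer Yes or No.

Yes

p = 0 ↦ 3
p = 1 ↦ 3
p = 2 ↦ 3
p = 3 ↦ 3
Every assignment gives a value ≥ 3.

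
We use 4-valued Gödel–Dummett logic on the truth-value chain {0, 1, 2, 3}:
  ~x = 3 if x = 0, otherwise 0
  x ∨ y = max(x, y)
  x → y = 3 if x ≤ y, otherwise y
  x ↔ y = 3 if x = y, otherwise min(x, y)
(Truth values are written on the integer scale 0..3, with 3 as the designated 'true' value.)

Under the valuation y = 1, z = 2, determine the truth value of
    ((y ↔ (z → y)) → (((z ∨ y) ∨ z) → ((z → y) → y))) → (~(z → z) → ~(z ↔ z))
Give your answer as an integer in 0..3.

z → y = 2 → 1 = 1
y ↔ (z → y) = 1 ↔ 1 = 3
z ∨ y = 2 ∨ 1 = 2
(z ∨ y) ∨ z = 2 ∨ 2 = 2
z → y = 2 → 1 = 1
(z → y) → y = 1 → 1 = 3
((z ∨ y) ∨ z) → ((z → y) → y) = 2 → 3 = 3
(y ↔ (z → y)) → (((z ∨ y) ∨ z) → ((z → y) → y)) = 3 → 3 = 3
z → z = 2 → 2 = 3
~(z → z) = ~3 = 0
z ↔ z = 2 ↔ 2 = 3
~(z ↔ z) = ~3 = 0
~(z → z) → ~(z ↔ z) = 0 → 0 = 3
((y ↔ (z → y)) → (((z ∨ y) ∨ z) → ((z → y) → y))) → (~(z → z) → ~(z ↔ z)) = 3 → 3 = 3

3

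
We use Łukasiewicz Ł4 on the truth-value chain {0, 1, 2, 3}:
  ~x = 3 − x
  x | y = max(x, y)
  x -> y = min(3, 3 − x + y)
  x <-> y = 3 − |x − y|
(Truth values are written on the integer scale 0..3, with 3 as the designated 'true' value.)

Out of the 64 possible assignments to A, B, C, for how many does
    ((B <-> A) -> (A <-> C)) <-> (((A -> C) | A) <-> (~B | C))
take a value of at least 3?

value 3: 25 assignments (counts)
value 2: 28 assignments
value 1: 9 assignments
value 0: 2 assignments
So 25 of the 64 assignments meet the threshold.

25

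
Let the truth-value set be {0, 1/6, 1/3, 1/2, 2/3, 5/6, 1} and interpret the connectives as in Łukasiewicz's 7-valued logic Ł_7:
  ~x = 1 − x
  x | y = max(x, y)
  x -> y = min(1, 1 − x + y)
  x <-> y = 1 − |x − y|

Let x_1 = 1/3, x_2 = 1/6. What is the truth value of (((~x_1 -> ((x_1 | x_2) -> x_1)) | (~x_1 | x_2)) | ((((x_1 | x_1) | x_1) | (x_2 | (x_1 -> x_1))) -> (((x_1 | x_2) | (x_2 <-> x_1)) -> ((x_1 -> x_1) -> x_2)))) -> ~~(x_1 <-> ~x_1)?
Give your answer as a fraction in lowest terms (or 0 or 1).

~x_1 = ~1/3 = 2/3
x_1 | x_2 = 1/3 | 1/6 = 1/3
(x_1 | x_2) -> x_1 = 1/3 -> 1/3 = 1
~x_1 -> ((x_1 | x_2) -> x_1) = 2/3 -> 1 = 1
~x_1 = ~1/3 = 2/3
~x_1 | x_2 = 2/3 | 1/6 = 2/3
(~x_1 -> ((x_1 | x_2) -> x_1)) | (~x_1 | x_2) = 1 | 2/3 = 1
x_1 | x_1 = 1/3 | 1/3 = 1/3
(x_1 | x_1) | x_1 = 1/3 | 1/3 = 1/3
x_1 -> x_1 = 1/3 -> 1/3 = 1
x_2 | (x_1 -> x_1) = 1/6 | 1 = 1
((x_1 | x_1) | x_1) | (x_2 | (x_1 -> x_1)) = 1/3 | 1 = 1
x_1 | x_2 = 1/3 | 1/6 = 1/3
x_2 <-> x_1 = 1/6 <-> 1/3 = 5/6
(x_1 | x_2) | (x_2 <-> x_1) = 1/3 | 5/6 = 5/6
x_1 -> x_1 = 1/3 -> 1/3 = 1
(x_1 -> x_1) -> x_2 = 1 -> 1/6 = 1/6
((x_1 | x_2) | (x_2 <-> x_1)) -> ((x_1 -> x_1) -> x_2) = 5/6 -> 1/6 = 1/3
(((x_1 | x_1) | x_1) | (x_2 | (x_1 -> x_1))) -> (((x_1 | x_2) | (x_2 <-> x_1)) -> ((x_1 -> x_1) -> x_2)) = 1 -> 1/3 = 1/3
((~x_1 -> ((x_1 | x_2) -> x_1)) | (~x_1 | x_2)) | ((((x_1 | x_1) | x_1) | (x_2 | (x_1 -> x_1))) -> (((x_1 | x_2) | (x_2 <-> x_1)) -> ((x_1 -> x_1) -> x_2))) = 1 | 1/3 = 1
~x_1 = ~1/3 = 2/3
x_1 <-> ~x_1 = 1/3 <-> 2/3 = 2/3
~(x_1 <-> ~x_1) = ~2/3 = 1/3
~~(x_1 <-> ~x_1) = ~1/3 = 2/3
(((~x_1 -> ((x_1 | x_2) -> x_1)) | (~x_1 | x_2)) | ((((x_1 | x_1) | x_1) | (x_2 | (x_1 -> x_1))) -> (((x_1 | x_2) | (x_2 <-> x_1)) -> ((x_1 -> x_1) -> x_2)))) -> ~~(x_1 <-> ~x_1) = 1 -> 2/3 = 2/3

2/3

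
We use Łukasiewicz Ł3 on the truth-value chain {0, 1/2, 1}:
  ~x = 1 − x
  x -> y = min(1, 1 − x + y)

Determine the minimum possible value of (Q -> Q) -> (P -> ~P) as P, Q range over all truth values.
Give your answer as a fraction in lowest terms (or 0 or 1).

0

Take P = 1, Q = 0:
Q -> Q = 0 -> 0 = 1
~P = ~1 = 0
P -> ~P = 1 -> 0 = 0
(Q -> Q) -> (P -> ~P) = 1 -> 0 = 0
No assignment yields a value below 0, so this is the minimum.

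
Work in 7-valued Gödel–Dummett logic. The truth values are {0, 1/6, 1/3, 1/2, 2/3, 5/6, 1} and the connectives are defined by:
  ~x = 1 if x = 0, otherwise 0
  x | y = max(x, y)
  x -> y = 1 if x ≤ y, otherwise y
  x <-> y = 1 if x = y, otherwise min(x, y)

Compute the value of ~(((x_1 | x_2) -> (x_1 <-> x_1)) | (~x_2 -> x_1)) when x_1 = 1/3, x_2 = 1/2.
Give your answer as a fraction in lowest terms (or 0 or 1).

0

x_1 | x_2 = 1/3 | 1/2 = 1/2
x_1 <-> x_1 = 1/3 <-> 1/3 = 1
(x_1 | x_2) -> (x_1 <-> x_1) = 1/2 -> 1 = 1
~x_2 = ~1/2 = 0
~x_2 -> x_1 = 0 -> 1/3 = 1
((x_1 | x_2) -> (x_1 <-> x_1)) | (~x_2 -> x_1) = 1 | 1 = 1
~(((x_1 | x_2) -> (x_1 <-> x_1)) | (~x_2 -> x_1)) = ~1 = 0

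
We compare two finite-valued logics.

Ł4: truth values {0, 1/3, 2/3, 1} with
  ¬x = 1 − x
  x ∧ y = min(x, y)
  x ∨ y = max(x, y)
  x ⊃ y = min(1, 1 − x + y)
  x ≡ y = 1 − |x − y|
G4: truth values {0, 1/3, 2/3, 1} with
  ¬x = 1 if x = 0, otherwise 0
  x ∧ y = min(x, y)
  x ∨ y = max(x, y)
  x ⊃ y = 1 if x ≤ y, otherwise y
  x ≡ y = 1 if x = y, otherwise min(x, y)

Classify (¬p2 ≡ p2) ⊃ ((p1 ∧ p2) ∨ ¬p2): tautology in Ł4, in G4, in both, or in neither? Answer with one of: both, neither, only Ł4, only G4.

only G4

In Ł4: at p1 = 0, p2 = 2/3 the value is 2/3 — not a tautology.
In G4: every assignment gives 1 — tautology.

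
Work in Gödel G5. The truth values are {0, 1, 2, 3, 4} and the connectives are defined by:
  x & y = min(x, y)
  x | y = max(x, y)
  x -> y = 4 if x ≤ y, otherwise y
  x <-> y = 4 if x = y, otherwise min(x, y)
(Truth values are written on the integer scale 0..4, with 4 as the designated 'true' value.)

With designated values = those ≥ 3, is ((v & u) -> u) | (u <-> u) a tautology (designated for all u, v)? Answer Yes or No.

At u = 1, v = 2, for instance:
v & u = 2 & 1 = 1
(v & u) -> u = 1 -> 1 = 4
u <-> u = 1 <-> 1 = 4
((v & u) -> u) | (u <-> u) = 4 | 4 = 4
and checking the remaining 24 assignments likewise gives ≥ 3 in every case.

Yes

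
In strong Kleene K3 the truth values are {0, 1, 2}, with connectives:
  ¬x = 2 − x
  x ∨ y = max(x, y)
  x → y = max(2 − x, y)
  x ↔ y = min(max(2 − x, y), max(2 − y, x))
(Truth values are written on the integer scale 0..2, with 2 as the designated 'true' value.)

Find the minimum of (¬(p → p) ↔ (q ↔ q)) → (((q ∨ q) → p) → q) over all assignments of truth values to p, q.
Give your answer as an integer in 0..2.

1

Take p = 0, q = 1:
p → p = 0 → 0 = 2
¬(p → p) = ¬2 = 0
q ↔ q = 1 ↔ 1 = 1
¬(p → p) ↔ (q ↔ q) = 0 ↔ 1 = 1
q ∨ q = 1 ∨ 1 = 1
(q ∨ q) → p = 1 → 0 = 1
((q ∨ q) → p) → q = 1 → 1 = 1
(¬(p → p) ↔ (q ↔ q)) → (((q ∨ q) → p) → q) = 1 → 1 = 1
No assignment yields a value below 1, so this is the minimum.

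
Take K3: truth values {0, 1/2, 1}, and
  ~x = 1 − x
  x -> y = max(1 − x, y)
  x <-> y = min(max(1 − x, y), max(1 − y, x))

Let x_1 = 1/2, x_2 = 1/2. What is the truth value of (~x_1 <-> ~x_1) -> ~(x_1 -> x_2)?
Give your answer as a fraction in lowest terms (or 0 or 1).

~x_1 = ~1/2 = 1/2
~x_1 = ~1/2 = 1/2
~x_1 <-> ~x_1 = 1/2 <-> 1/2 = 1/2
x_1 -> x_2 = 1/2 -> 1/2 = 1/2
~(x_1 -> x_2) = ~1/2 = 1/2
(~x_1 <-> ~x_1) -> ~(x_1 -> x_2) = 1/2 -> 1/2 = 1/2

1/2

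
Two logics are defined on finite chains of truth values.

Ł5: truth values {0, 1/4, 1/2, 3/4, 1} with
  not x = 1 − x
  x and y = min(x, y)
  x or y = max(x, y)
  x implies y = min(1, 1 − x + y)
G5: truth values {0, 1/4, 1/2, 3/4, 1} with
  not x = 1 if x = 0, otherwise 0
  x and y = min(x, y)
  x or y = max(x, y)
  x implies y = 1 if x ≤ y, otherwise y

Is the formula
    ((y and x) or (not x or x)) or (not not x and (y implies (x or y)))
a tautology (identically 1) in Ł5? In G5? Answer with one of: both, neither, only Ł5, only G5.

In Ł5: at x = 1/4, y = 0 the value is 3/4 — not a tautology.
In G5: every assignment gives 1 — tautology.

only G5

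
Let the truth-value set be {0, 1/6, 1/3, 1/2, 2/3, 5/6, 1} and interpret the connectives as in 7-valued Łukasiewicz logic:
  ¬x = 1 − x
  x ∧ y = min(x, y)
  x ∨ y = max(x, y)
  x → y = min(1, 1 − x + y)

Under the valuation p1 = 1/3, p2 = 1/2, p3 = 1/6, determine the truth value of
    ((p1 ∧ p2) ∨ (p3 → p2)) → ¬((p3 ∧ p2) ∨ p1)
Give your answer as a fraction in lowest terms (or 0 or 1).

2/3

p1 ∧ p2 = 1/3 ∧ 1/2 = 1/3
p3 → p2 = 1/6 → 1/2 = 1
(p1 ∧ p2) ∨ (p3 → p2) = 1/3 ∨ 1 = 1
p3 ∧ p2 = 1/6 ∧ 1/2 = 1/6
(p3 ∧ p2) ∨ p1 = 1/6 ∨ 1/3 = 1/3
¬((p3 ∧ p2) ∨ p1) = ¬1/3 = 2/3
((p1 ∧ p2) ∨ (p3 → p2)) → ¬((p3 ∧ p2) ∨ p1) = 1 → 2/3 = 2/3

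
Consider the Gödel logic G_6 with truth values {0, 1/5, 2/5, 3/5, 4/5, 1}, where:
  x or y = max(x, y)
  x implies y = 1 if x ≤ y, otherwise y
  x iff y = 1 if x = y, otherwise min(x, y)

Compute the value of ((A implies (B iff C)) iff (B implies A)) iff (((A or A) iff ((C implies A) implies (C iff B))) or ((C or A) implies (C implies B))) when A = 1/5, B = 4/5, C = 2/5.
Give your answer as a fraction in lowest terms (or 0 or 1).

1/5

B iff C = 4/5 iff 2/5 = 2/5
A implies (B iff C) = 1/5 implies 2/5 = 1
B implies A = 4/5 implies 1/5 = 1/5
(A implies (B iff C)) iff (B implies A) = 1 iff 1/5 = 1/5
A or A = 1/5 or 1/5 = 1/5
C implies A = 2/5 implies 1/5 = 1/5
C iff B = 2/5 iff 4/5 = 2/5
(C implies A) implies (C iff B) = 1/5 implies 2/5 = 1
(A or A) iff ((C implies A) implies (C iff B)) = 1/5 iff 1 = 1/5
C or A = 2/5 or 1/5 = 2/5
C implies B = 2/5 implies 4/5 = 1
(C or A) implies (C implies B) = 2/5 implies 1 = 1
((A or A) iff ((C implies A) implies (C iff B))) or ((C or A) implies (C implies B)) = 1/5 or 1 = 1
((A implies (B iff C)) iff (B implies A)) iff (((A or A) iff ((C implies A) implies (C iff B))) or ((C or A) implies (C implies B))) = 1/5 iff 1 = 1/5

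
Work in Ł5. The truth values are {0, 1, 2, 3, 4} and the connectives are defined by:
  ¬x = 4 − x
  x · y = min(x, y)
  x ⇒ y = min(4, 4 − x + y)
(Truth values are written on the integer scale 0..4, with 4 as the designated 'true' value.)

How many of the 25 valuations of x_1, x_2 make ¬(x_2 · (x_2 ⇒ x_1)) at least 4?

6

value 4: 6 assignments (counts)
value 3: 7 assignments
value 2: 7 assignments
value 1: 4 assignments
value 0: 1 assignment
So 6 of the 25 assignments meet the threshold.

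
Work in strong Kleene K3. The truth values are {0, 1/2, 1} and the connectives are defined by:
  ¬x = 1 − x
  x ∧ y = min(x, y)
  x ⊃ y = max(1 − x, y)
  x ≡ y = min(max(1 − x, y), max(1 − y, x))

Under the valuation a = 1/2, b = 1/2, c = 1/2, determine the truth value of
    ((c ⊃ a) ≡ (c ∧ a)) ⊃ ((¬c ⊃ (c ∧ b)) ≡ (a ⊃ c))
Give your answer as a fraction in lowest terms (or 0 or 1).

c ⊃ a = 1/2 ⊃ 1/2 = 1/2
c ∧ a = 1/2 ∧ 1/2 = 1/2
(c ⊃ a) ≡ (c ∧ a) = 1/2 ≡ 1/2 = 1/2
¬c = ¬1/2 = 1/2
c ∧ b = 1/2 ∧ 1/2 = 1/2
¬c ⊃ (c ∧ b) = 1/2 ⊃ 1/2 = 1/2
a ⊃ c = 1/2 ⊃ 1/2 = 1/2
(¬c ⊃ (c ∧ b)) ≡ (a ⊃ c) = 1/2 ≡ 1/2 = 1/2
((c ⊃ a) ≡ (c ∧ a)) ⊃ ((¬c ⊃ (c ∧ b)) ≡ (a ⊃ c)) = 1/2 ⊃ 1/2 = 1/2

1/2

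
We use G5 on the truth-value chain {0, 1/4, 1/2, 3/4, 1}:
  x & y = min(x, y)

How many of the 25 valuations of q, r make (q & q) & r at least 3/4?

value 1: 1 assignment (counts)
value 3/4: 3 assignments (counts)
value 1/2: 5 assignments
value 1/4: 7 assignments
value 0: 9 assignments
So 4 of the 25 assignments meet the threshold.

4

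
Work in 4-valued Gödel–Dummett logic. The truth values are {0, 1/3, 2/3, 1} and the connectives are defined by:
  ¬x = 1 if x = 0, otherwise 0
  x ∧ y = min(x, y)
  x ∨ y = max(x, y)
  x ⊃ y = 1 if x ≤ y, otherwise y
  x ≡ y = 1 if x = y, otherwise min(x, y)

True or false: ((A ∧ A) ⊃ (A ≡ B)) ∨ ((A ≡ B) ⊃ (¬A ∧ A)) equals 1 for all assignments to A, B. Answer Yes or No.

No

Counterexample: take A = 2/3, B = 1/3.
A ∧ A = 2/3 ∧ 2/3 = 2/3
A ≡ B = 2/3 ≡ 1/3 = 1/3
(A ∧ A) ⊃ (A ≡ B) = 2/3 ⊃ 1/3 = 1/3
A ≡ B = 2/3 ≡ 1/3 = 1/3
¬A = ¬2/3 = 0
¬A ∧ A = 0 ∧ 2/3 = 0
(A ≡ B) ⊃ (¬A ∧ A) = 1/3 ⊃ 0 = 0
((A ∧ A) ⊃ (A ≡ B)) ∨ ((A ≡ B) ⊃ (¬A ∧ A)) = 1/3 ∨ 0 = 1/3
This gives 1/3 ≠ 1.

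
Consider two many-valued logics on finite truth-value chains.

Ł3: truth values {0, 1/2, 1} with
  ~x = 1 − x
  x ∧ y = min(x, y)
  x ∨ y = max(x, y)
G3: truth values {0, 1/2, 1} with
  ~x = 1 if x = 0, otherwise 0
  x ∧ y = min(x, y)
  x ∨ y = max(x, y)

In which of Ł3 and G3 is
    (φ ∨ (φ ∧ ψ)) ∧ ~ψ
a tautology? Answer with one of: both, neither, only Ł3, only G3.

In Ł3: at φ = 0, ψ = 0 the value is 0 — not a tautology.
In G3: at φ = 0, ψ = 0 the value is 0 — not a tautology.

neither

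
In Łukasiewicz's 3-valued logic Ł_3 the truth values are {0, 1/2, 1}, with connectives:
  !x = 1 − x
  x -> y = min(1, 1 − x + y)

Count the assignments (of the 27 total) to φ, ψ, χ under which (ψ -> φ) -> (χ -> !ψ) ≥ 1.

22

value 1: 22 assignments (counts)
value 1/2: 4 assignments
value 0: 1 assignment
So 22 of the 27 assignments meet the threshold.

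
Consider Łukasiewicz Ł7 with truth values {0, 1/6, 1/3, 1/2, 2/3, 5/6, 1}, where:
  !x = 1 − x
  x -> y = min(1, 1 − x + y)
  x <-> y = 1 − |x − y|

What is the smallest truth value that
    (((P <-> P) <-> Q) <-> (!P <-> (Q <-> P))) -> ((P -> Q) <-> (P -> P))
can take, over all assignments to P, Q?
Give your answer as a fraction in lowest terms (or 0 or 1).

1/2

Take P = 1, Q = 1/2:
P <-> P = 1 <-> 1 = 1
(P <-> P) <-> Q = 1 <-> 1/2 = 1/2
!P = !1 = 0
Q <-> P = 1/2 <-> 1 = 1/2
!P <-> (Q <-> P) = 0 <-> 1/2 = 1/2
((P <-> P) <-> Q) <-> (!P <-> (Q <-> P)) = 1/2 <-> 1/2 = 1
P -> Q = 1 -> 1/2 = 1/2
P -> P = 1 -> 1 = 1
(P -> Q) <-> (P -> P) = 1/2 <-> 1 = 1/2
(((P <-> P) <-> Q) <-> (!P <-> (Q <-> P))) -> ((P -> Q) <-> (P -> P)) = 1 -> 1/2 = 1/2
No assignment yields a value below 1/2, so this is the minimum.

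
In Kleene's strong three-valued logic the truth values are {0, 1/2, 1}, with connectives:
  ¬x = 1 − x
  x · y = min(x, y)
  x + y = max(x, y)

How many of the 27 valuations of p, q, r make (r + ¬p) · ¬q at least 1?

value 1: 5 assignments (counts)
value 1/2: 11 assignments
value 0: 11 assignments
So 5 of the 27 assignments meet the threshold.

5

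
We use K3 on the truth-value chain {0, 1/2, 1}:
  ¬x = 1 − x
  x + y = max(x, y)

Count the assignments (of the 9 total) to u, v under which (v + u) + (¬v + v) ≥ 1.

u = 0, v = 0 ↦ 1  ≥
u = 0, v = 1/2 ↦ 1/2  <
u = 0, v = 1 ↦ 1  ≥
u = 1/2, v = 0 ↦ 1  ≥
u = 1/2, v = 1/2 ↦ 1/2  <
u = 1/2, v = 1 ↦ 1  ≥
u = 1, v = 0 ↦ 1  ≥
u = 1, v = 1/2 ↦ 1  ≥
u = 1, v = 1 ↦ 1  ≥
So 7 of the 9 assignments meet the threshold.

7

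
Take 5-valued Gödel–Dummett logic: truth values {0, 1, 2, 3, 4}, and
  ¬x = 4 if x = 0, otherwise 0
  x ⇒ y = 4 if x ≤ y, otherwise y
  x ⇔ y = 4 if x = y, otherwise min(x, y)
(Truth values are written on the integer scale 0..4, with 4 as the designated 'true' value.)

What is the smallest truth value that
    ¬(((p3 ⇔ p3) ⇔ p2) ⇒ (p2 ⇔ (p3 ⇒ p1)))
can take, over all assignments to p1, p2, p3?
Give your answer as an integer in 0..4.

Take p1 = 0, p2 = 0, p3 = 0:
p3 ⇔ p3 = 0 ⇔ 0 = 4
(p3 ⇔ p3) ⇔ p2 = 4 ⇔ 0 = 0
p3 ⇒ p1 = 0 ⇒ 0 = 4
p2 ⇔ (p3 ⇒ p1) = 0 ⇔ 4 = 0
((p3 ⇔ p3) ⇔ p2) ⇒ (p2 ⇔ (p3 ⇒ p1)) = 0 ⇒ 0 = 4
¬(((p3 ⇔ p3) ⇔ p2) ⇒ (p2 ⇔ (p3 ⇒ p1))) = ¬4 = 0
No assignment yields a value below 0, so this is the minimum.

0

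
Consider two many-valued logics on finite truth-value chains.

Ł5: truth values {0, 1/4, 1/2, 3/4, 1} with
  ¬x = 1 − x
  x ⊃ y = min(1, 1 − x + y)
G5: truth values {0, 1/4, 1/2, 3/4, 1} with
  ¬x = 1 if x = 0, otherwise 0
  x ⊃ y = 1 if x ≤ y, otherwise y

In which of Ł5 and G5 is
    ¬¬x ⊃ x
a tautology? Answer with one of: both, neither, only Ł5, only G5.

only Ł5

In Ł5: every assignment gives 1 — tautology.
In G5: at x = 1/4 the value is 1/4 — not a tautology.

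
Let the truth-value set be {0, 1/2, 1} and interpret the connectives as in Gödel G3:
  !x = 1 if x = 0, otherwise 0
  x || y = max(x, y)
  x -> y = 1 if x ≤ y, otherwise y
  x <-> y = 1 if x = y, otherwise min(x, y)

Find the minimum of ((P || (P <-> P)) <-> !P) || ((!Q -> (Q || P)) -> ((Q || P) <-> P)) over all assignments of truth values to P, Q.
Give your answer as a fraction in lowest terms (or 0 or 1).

Take P = 1/2, Q = 1:
P <-> P = 1/2 <-> 1/2 = 1
P || (P <-> P) = 1/2 || 1 = 1
!P = !1/2 = 0
(P || (P <-> P)) <-> !P = 1 <-> 0 = 0
!Q = !1 = 0
Q || P = 1 || 1/2 = 1
!Q -> (Q || P) = 0 -> 1 = 1
Q || P = 1 || 1/2 = 1
(Q || P) <-> P = 1 <-> 1/2 = 1/2
(!Q -> (Q || P)) -> ((Q || P) <-> P) = 1 -> 1/2 = 1/2
((P || (P <-> P)) <-> !P) || ((!Q -> (Q || P)) -> ((Q || P) <-> P)) = 0 || 1/2 = 1/2
No assignment yields a value below 1/2, so this is the minimum.

1/2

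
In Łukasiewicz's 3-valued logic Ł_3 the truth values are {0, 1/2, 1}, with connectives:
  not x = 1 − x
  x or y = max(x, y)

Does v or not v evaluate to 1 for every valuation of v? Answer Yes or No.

No

Counterexample: take v = 1/2.
not v = not 1/2 = 1/2
v or not v = 1/2 or 1/2 = 1/2
This gives 1/2 ≠ 1.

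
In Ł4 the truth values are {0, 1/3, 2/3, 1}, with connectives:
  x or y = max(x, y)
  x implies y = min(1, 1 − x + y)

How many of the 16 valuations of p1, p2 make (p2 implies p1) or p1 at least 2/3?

p1 = 0, p2 = 0 ↦ 1  ≥
p1 = 0, p2 = 1/3 ↦ 2/3  ≥
p1 = 0, p2 = 2/3 ↦ 1/3  <
p1 = 0, p2 = 1 ↦ 0  <
p1 = 1/3, p2 = 0 ↦ 1  ≥
p1 = 1/3, p2 = 1/3 ↦ 1  ≥
p1 = 1/3, p2 = 2/3 ↦ 2/3  ≥
p1 = 1/3, p2 = 1 ↦ 1/3  <
p1 = 2/3, p2 = 0 ↦ 1  ≥
p1 = 2/3, p2 = 1/3 ↦ 1  ≥
p1 = 2/3, p2 = 2/3 ↦ 1  ≥
p1 = 2/3, p2 = 1 ↦ 2/3  ≥
p1 = 1, p2 = 0 ↦ 1  ≥
p1 = 1, p2 = 1/3 ↦ 1  ≥
p1 = 1, p2 = 2/3 ↦ 1  ≥
p1 = 1, p2 = 1 ↦ 1  ≥
So 13 of the 16 assignments meet the threshold.

13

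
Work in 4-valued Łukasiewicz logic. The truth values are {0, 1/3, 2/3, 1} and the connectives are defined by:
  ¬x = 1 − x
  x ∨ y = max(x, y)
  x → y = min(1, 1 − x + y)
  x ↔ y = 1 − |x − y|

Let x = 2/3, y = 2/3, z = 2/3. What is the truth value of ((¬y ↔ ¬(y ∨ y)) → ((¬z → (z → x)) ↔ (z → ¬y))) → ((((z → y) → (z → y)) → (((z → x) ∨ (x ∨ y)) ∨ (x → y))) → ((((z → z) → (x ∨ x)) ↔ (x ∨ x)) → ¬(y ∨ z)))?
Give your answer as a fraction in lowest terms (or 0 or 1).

¬y = ¬2/3 = 1/3
y ∨ y = 2/3 ∨ 2/3 = 2/3
¬(y ∨ y) = ¬2/3 = 1/3
¬y ↔ ¬(y ∨ y) = 1/3 ↔ 1/3 = 1
¬z = ¬2/3 = 1/3
z → x = 2/3 → 2/3 = 1
¬z → (z → x) = 1/3 → 1 = 1
¬y = ¬2/3 = 1/3
z → ¬y = 2/3 → 1/3 = 2/3
(¬z → (z → x)) ↔ (z → ¬y) = 1 ↔ 2/3 = 2/3
(¬y ↔ ¬(y ∨ y)) → ((¬z → (z → x)) ↔ (z → ¬y)) = 1 → 2/3 = 2/3
z → y = 2/3 → 2/3 = 1
z → y = 2/3 → 2/3 = 1
(z → y) → (z → y) = 1 → 1 = 1
z → x = 2/3 → 2/3 = 1
x ∨ y = 2/3 ∨ 2/3 = 2/3
(z → x) ∨ (x ∨ y) = 1 ∨ 2/3 = 1
x → y = 2/3 → 2/3 = 1
((z → x) ∨ (x ∨ y)) ∨ (x → y) = 1 ∨ 1 = 1
((z → y) → (z → y)) → (((z → x) ∨ (x ∨ y)) ∨ (x → y)) = 1 → 1 = 1
z → z = 2/3 → 2/3 = 1
x ∨ x = 2/3 ∨ 2/3 = 2/3
(z → z) → (x ∨ x) = 1 → 2/3 = 2/3
x ∨ x = 2/3 ∨ 2/3 = 2/3
((z → z) → (x ∨ x)) ↔ (x ∨ x) = 2/3 ↔ 2/3 = 1
y ∨ z = 2/3 ∨ 2/3 = 2/3
¬(y ∨ z) = ¬2/3 = 1/3
(((z → z) → (x ∨ x)) ↔ (x ∨ x)) → ¬(y ∨ z) = 1 → 1/3 = 1/3
(((z → y) → (z → y)) → (((z → x) ∨ (x ∨ y)) ∨ (x → y))) → ((((z → z) → (x ∨ x)) ↔ (x ∨ x)) → ¬(y ∨ z)) = 1 → 1/3 = 1/3
((¬y ↔ ¬(y ∨ y)) → ((¬z → (z → x)) ↔ (z → ¬y))) → ((((z → y) → (z → y)) → (((z → x) ∨ (x ∨ y)) ∨ (x → y))) → ((((z → z) → (x ∨ x)) ↔ (x ∨ x)) → ¬(y ∨ z))) = 2/3 → 1/3 = 2/3

2/3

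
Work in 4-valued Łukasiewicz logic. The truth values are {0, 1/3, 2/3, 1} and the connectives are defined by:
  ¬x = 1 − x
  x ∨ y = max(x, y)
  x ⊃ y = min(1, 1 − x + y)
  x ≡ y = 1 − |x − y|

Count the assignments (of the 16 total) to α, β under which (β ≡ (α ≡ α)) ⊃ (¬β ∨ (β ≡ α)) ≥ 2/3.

14

α = 0, β = 0 ↦ 1  ≥
α = 0, β = 1/3 ↦ 1  ≥
α = 0, β = 2/3 ↦ 2/3  ≥
α = 0, β = 1 ↦ 0  <
α = 1/3, β = 0 ↦ 1  ≥
α = 1/3, β = 1/3 ↦ 1  ≥
α = 1/3, β = 2/3 ↦ 1  ≥
α = 1/3, β = 1 ↦ 1/3  <
α = 2/3, β = 0 ↦ 1  ≥
α = 2/3, β = 1/3 ↦ 1  ≥
α = 2/3, β = 2/3 ↦ 1  ≥
α = 2/3, β = 1 ↦ 2/3  ≥
α = 1, β = 0 ↦ 1  ≥
α = 1, β = 1/3 ↦ 1  ≥
α = 1, β = 2/3 ↦ 1  ≥
α = 1, β = 1 ↦ 1  ≥
So 14 of the 16 assignments meet the threshold.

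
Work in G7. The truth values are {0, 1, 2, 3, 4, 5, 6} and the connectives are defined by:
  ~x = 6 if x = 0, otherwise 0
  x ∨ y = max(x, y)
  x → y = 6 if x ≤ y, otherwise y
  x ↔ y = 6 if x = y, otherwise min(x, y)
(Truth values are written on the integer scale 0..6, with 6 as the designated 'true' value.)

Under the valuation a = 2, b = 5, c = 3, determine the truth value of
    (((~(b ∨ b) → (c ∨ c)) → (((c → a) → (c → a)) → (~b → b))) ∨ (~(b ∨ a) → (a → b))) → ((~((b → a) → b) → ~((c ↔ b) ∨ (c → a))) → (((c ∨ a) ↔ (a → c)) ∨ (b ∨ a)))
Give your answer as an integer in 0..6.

5

b ∨ b = 5 ∨ 5 = 5
~(b ∨ b) = ~5 = 0
c ∨ c = 3 ∨ 3 = 3
~(b ∨ b) → (c ∨ c) = 0 → 3 = 6
c → a = 3 → 2 = 2
c → a = 3 → 2 = 2
(c → a) → (c → a) = 2 → 2 = 6
~b = ~5 = 0
~b → b = 0 → 5 = 6
((c → a) → (c → a)) → (~b → b) = 6 → 6 = 6
(~(b ∨ b) → (c ∨ c)) → (((c → a) → (c → a)) → (~b → b)) = 6 → 6 = 6
b ∨ a = 5 ∨ 2 = 5
~(b ∨ a) = ~5 = 0
a → b = 2 → 5 = 6
~(b ∨ a) → (a → b) = 0 → 6 = 6
((~(b ∨ b) → (c ∨ c)) → (((c → a) → (c → a)) → (~b → b))) ∨ (~(b ∨ a) → (a → b)) = 6 ∨ 6 = 6
b → a = 5 → 2 = 2
(b → a) → b = 2 → 5 = 6
~((b → a) → b) = ~6 = 0
c ↔ b = 3 ↔ 5 = 3
c → a = 3 → 2 = 2
(c ↔ b) ∨ (c → a) = 3 ∨ 2 = 3
~((c ↔ b) ∨ (c → a)) = ~3 = 0
~((b → a) → b) → ~((c ↔ b) ∨ (c → a)) = 0 → 0 = 6
c ∨ a = 3 ∨ 2 = 3
a → c = 2 → 3 = 6
(c ∨ a) ↔ (a → c) = 3 ↔ 6 = 3
b ∨ a = 5 ∨ 2 = 5
((c ∨ a) ↔ (a → c)) ∨ (b ∨ a) = 3 ∨ 5 = 5
(~((b → a) → b) → ~((c ↔ b) ∨ (c → a))) → (((c ∨ a) ↔ (a → c)) ∨ (b ∨ a)) = 6 → 5 = 5
(((~(b ∨ b) → (c ∨ c)) → (((c → a) → (c → a)) → (~b → b))) ∨ (~(b ∨ a) → (a → b))) → ((~((b → a) → b) → ~((c ↔ b) ∨ (c → a))) → (((c ∨ a) ↔ (a → c)) ∨ (b ∨ a))) = 6 → 5 = 5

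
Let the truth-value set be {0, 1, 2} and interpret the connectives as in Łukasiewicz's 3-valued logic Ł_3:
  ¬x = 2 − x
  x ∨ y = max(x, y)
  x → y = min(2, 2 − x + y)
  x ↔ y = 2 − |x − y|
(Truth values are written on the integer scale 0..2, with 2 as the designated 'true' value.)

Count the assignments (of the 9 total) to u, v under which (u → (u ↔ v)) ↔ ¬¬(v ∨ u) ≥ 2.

u = 0, v = 0 ↦ 0  <
u = 0, v = 1 ↦ 1  <
u = 0, v = 2 ↦ 2  ≥
u = 1, v = 0 ↦ 1  <
u = 1, v = 1 ↦ 1  <
u = 1, v = 2 ↦ 2  ≥
u = 2, v = 0 ↦ 0  <
u = 2, v = 1 ↦ 1  <
u = 2, v = 2 ↦ 2  ≥
So 3 of the 9 assignments meet the threshold.

3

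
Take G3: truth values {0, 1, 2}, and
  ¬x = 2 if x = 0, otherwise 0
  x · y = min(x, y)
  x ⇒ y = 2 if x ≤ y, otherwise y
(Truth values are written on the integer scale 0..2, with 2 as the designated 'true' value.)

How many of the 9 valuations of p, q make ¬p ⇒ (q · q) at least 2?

7

p = 0, q = 0 ↦ 0  <
p = 0, q = 1 ↦ 1  <
p = 0, q = 2 ↦ 2  ≥
p = 1, q = 0 ↦ 2  ≥
p = 1, q = 1 ↦ 2  ≥
p = 1, q = 2 ↦ 2  ≥
p = 2, q = 0 ↦ 2  ≥
p = 2, q = 1 ↦ 2  ≥
p = 2, q = 2 ↦ 2  ≥
So 7 of the 9 assignments meet the threshold.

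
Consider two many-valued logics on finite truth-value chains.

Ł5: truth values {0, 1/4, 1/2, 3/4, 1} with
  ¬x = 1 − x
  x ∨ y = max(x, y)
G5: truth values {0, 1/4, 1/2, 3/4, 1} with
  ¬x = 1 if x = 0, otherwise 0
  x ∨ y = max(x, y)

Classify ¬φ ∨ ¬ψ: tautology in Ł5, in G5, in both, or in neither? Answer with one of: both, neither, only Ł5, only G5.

neither

In Ł5: at φ = 1/4, ψ = 1/4 the value is 3/4 — not a tautology.
In G5: at φ = 1/4, ψ = 1/4 the value is 0 — not a tautology.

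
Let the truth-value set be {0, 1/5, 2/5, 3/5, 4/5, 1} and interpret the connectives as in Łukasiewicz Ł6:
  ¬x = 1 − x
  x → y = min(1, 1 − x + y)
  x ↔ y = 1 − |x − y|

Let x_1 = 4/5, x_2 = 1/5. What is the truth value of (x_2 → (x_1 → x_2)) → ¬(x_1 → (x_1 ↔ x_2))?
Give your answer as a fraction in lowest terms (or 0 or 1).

2/5

x_1 → x_2 = 4/5 → 1/5 = 2/5
x_2 → (x_1 → x_2) = 1/5 → 2/5 = 1
x_1 ↔ x_2 = 4/5 ↔ 1/5 = 2/5
x_1 → (x_1 ↔ x_2) = 4/5 → 2/5 = 3/5
¬(x_1 → (x_1 ↔ x_2)) = ¬3/5 = 2/5
(x_2 → (x_1 → x_2)) → ¬(x_1 → (x_1 ↔ x_2)) = 1 → 2/5 = 2/5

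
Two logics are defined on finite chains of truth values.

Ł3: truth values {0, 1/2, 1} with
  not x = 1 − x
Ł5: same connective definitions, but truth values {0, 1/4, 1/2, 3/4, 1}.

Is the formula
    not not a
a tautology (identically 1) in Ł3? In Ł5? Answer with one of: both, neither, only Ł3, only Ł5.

neither

In Ł3: at a = 0 the value is 0 — not a tautology.
In Ł5: at a = 0 the value is 0 — not a tautology.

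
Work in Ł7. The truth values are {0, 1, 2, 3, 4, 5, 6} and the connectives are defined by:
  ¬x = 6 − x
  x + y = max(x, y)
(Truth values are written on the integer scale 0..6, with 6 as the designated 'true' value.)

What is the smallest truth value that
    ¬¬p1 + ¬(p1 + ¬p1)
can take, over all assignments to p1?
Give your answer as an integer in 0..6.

Take p1 = 0:
¬p1 = ¬0 = 6
¬¬p1 = ¬6 = 0
¬p1 = ¬0 = 6
p1 + ¬p1 = 0 + 6 = 6
¬(p1 + ¬p1) = ¬6 = 0
¬¬p1 + ¬(p1 + ¬p1) = 0 + 0 = 0
No assignment yields a value below 0, so this is the minimum.

0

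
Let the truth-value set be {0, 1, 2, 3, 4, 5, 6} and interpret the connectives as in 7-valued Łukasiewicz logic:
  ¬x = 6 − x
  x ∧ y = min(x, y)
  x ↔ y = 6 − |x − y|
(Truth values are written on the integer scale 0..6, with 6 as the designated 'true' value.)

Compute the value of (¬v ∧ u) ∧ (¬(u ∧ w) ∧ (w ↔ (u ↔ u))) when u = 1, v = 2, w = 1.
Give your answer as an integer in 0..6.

1

¬v = ¬2 = 4
¬v ∧ u = 4 ∧ 1 = 1
u ∧ w = 1 ∧ 1 = 1
¬(u ∧ w) = ¬1 = 5
u ↔ u = 1 ↔ 1 = 6
w ↔ (u ↔ u) = 1 ↔ 6 = 1
¬(u ∧ w) ∧ (w ↔ (u ↔ u)) = 5 ∧ 1 = 1
(¬v ∧ u) ∧ (¬(u ∧ w) ∧ (w ↔ (u ↔ u))) = 1 ∧ 1 = 1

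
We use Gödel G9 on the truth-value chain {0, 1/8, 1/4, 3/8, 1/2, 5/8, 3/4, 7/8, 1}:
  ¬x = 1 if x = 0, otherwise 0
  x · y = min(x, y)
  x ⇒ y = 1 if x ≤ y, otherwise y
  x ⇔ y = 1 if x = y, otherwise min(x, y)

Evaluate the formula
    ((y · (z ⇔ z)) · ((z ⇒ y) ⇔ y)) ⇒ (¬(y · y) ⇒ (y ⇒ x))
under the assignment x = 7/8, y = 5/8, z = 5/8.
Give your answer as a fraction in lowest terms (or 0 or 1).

z ⇔ z = 5/8 ⇔ 5/8 = 1
y · (z ⇔ z) = 5/8 · 1 = 5/8
z ⇒ y = 5/8 ⇒ 5/8 = 1
(z ⇒ y) ⇔ y = 1 ⇔ 5/8 = 5/8
(y · (z ⇔ z)) · ((z ⇒ y) ⇔ y) = 5/8 · 5/8 = 5/8
y · y = 5/8 · 5/8 = 5/8
¬(y · y) = ¬5/8 = 0
y ⇒ x = 5/8 ⇒ 7/8 = 1
¬(y · y) ⇒ (y ⇒ x) = 0 ⇒ 1 = 1
((y · (z ⇔ z)) · ((z ⇒ y) ⇔ y)) ⇒ (¬(y · y) ⇒ (y ⇒ x)) = 5/8 ⇒ 1 = 1

1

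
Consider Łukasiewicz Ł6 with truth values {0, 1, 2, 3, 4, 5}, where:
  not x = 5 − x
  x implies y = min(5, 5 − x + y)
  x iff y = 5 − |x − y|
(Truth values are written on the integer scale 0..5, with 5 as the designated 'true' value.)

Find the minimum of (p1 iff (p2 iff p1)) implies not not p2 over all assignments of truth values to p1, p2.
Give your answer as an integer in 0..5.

Take p1 = 2, p2 = 0:
p2 iff p1 = 0 iff 2 = 3
p1 iff (p2 iff p1) = 2 iff 3 = 4
not p2 = not 0 = 5
not not p2 = not 5 = 0
(p1 iff (p2 iff p1)) implies not not p2 = 4 implies 0 = 1
No assignment yields a value below 1, so this is the minimum.

1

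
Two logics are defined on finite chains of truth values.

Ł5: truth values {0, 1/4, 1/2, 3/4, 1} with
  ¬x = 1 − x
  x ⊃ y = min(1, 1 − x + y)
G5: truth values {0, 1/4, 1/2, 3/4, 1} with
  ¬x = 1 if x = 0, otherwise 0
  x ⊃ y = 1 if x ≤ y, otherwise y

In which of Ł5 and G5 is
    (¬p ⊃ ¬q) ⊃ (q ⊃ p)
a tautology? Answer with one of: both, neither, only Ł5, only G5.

only Ł5

In Ł5: every assignment gives 1 — tautology.
In G5: at p = 1/4, q = 1/2 the value is 1/4 — not a tautology.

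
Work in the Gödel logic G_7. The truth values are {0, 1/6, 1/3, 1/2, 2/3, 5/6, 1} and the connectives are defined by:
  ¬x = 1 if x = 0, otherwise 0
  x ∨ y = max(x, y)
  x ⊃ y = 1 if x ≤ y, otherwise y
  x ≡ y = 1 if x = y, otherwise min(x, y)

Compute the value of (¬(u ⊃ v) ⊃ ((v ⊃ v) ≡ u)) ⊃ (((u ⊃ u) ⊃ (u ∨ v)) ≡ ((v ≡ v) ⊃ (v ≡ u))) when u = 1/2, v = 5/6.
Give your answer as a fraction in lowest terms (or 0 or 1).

u ⊃ v = 1/2 ⊃ 5/6 = 1
¬(u ⊃ v) = ¬1 = 0
v ⊃ v = 5/6 ⊃ 5/6 = 1
(v ⊃ v) ≡ u = 1 ≡ 1/2 = 1/2
¬(u ⊃ v) ⊃ ((v ⊃ v) ≡ u) = 0 ⊃ 1/2 = 1
u ⊃ u = 1/2 ⊃ 1/2 = 1
u ∨ v = 1/2 ∨ 5/6 = 5/6
(u ⊃ u) ⊃ (u ∨ v) = 1 ⊃ 5/6 = 5/6
v ≡ v = 5/6 ≡ 5/6 = 1
v ≡ u = 5/6 ≡ 1/2 = 1/2
(v ≡ v) ⊃ (v ≡ u) = 1 ⊃ 1/2 = 1/2
((u ⊃ u) ⊃ (u ∨ v)) ≡ ((v ≡ v) ⊃ (v ≡ u)) = 5/6 ≡ 1/2 = 1/2
(¬(u ⊃ v) ⊃ ((v ⊃ v) ≡ u)) ⊃ (((u ⊃ u) ⊃ (u ∨ v)) ≡ ((v ≡ v) ⊃ (v ≡ u))) = 1 ⊃ 1/2 = 1/2

1/2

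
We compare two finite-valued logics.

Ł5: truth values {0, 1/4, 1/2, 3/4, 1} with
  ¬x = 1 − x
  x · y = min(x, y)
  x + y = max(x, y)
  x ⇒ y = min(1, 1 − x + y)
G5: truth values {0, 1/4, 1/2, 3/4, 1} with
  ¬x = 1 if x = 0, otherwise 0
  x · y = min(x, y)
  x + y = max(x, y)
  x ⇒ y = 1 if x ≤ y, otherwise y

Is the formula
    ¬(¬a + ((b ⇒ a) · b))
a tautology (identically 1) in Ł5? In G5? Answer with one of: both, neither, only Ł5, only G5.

In Ł5: at a = 0, b = 0 the value is 0 — not a tautology.
In G5: at a = 0, b = 0 the value is 0 — not a tautology.

neither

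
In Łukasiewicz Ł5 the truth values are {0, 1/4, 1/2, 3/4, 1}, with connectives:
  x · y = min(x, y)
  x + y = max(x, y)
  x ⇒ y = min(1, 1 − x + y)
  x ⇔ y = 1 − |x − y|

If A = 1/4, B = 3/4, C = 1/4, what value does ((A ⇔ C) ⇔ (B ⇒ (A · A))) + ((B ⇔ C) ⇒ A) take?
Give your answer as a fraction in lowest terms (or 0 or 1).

A ⇔ C = 1/4 ⇔ 1/4 = 1
A · A = 1/4 · 1/4 = 1/4
B ⇒ (A · A) = 3/4 ⇒ 1/4 = 1/2
(A ⇔ C) ⇔ (B ⇒ (A · A)) = 1 ⇔ 1/2 = 1/2
B ⇔ C = 3/4 ⇔ 1/4 = 1/2
(B ⇔ C) ⇒ A = 1/2 ⇒ 1/4 = 3/4
((A ⇔ C) ⇔ (B ⇒ (A · A))) + ((B ⇔ C) ⇒ A) = 1/2 + 3/4 = 3/4

3/4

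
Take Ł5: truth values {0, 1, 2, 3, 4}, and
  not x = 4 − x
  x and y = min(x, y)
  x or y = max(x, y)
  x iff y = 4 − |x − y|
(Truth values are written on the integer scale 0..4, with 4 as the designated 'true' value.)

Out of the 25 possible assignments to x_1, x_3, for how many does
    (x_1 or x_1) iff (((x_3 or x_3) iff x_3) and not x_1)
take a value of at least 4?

value 4: 5 assignments (counts)
value 2: 10 assignments
value 0: 10 assignments
So 5 of the 25 assignments meet the threshold.

5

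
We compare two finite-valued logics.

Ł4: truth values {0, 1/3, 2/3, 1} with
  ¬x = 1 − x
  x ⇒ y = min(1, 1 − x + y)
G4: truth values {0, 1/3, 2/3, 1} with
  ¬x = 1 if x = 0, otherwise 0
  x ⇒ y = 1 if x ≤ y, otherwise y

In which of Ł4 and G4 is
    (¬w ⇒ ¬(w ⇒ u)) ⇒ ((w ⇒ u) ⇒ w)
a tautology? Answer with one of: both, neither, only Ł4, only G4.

In Ł4: every assignment gives 1 — tautology.
In G4: at u = 1/3, w = 1/3 the value is 1/3 — not a tautology.

only Ł4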